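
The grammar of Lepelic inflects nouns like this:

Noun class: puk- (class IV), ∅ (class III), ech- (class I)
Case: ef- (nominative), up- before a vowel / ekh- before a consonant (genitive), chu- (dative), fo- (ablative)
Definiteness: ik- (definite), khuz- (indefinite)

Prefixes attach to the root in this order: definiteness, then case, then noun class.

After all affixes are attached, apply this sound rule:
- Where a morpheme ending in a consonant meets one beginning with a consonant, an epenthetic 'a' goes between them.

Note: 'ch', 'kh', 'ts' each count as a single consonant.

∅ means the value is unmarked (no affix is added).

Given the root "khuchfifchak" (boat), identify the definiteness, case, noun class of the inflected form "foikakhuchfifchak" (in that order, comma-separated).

definite, ablative, class III

Segment: fo-ik-khuchfifchak.
definiteness: ik- → definite.
case: fo- → ablative.
noun class: ∅ → class III.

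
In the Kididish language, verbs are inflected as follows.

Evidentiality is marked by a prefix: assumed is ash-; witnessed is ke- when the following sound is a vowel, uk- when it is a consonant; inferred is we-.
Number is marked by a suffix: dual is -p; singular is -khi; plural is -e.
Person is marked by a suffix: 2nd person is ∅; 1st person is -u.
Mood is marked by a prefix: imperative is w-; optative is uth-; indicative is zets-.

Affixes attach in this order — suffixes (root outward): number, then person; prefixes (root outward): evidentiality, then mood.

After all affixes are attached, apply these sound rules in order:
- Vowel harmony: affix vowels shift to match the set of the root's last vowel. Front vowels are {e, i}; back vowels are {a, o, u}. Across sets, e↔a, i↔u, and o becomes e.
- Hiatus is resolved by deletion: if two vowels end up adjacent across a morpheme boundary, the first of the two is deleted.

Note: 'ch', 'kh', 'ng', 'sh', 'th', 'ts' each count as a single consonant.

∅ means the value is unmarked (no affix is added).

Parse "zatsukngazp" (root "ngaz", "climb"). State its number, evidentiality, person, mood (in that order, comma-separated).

Segment: zets-uk-ngaz-p.
number: -p → dual.
evidentiality: ke/uk- → witnessed.
person: ∅ → 2nd person.
mood: zets- → indicative.

dual, witnessed, 2nd person, indicative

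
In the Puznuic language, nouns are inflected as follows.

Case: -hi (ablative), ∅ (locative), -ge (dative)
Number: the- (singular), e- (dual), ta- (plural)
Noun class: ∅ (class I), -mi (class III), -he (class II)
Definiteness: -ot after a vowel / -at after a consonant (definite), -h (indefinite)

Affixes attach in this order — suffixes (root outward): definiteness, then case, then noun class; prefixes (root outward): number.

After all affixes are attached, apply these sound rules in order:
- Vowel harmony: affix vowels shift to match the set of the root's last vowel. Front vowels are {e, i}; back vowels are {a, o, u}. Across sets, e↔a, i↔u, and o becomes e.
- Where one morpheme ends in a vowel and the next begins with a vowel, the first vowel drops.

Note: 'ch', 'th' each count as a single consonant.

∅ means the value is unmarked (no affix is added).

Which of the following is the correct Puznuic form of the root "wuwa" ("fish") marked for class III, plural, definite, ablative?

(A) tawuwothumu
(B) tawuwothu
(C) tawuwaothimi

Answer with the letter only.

Attach definiteness definite -ot (after vowel 'a') → wuwaot.
Attach number plural ta- → tawuwaot.
Attach case ablative -hi → tawuwaothi.
Attach noun class class III -mi → tawuwaothimi.
Apply vowel harmony: tawuwaothimi → tawuwaothumu.
Apply vowel deletion: tawuwaothumu → tawuwothumu.
So the correct form is tawuwothumu, option (A).
(C) tawuwaothimi is wrong: it fails to apply the sound rule(s).
(B) tawuwothu is wrong: it uses class I instead of class III for noun class.

A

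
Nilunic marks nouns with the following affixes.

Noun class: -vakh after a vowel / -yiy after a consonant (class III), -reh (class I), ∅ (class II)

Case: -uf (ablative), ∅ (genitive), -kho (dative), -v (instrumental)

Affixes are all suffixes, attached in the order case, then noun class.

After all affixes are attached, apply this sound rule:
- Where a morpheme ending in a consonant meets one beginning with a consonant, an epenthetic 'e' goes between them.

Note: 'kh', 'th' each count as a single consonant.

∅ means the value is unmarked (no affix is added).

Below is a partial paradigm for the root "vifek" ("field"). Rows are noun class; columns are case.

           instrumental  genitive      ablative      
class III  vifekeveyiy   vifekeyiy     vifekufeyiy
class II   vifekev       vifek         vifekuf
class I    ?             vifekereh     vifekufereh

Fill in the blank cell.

Attach case instrumental -v → vifekv.
Attach noun class class I -reh → vifekvreh.
Apply epenthesis: vifekvreh → vifekevereh.

vifekevereh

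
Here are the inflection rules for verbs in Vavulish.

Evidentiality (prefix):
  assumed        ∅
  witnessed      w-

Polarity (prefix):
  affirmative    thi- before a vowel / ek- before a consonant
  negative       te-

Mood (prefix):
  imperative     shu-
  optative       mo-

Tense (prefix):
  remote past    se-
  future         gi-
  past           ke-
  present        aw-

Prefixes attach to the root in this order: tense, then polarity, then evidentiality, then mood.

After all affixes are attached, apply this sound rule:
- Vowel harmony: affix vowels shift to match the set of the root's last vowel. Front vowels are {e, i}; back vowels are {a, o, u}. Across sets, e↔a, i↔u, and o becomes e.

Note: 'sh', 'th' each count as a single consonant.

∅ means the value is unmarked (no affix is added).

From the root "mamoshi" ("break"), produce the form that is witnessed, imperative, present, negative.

shiwteewmamoshi

Attach tense present aw- → awmamoshi.
Attach polarity negative te- → teawmamoshi.
Attach evidentiality witnessed w- → wteawmamoshi.
Attach mood imperative shu- → shuwteawmamoshi.
Apply vowel harmony: shuwteawmamoshi → shiwteewmamoshi.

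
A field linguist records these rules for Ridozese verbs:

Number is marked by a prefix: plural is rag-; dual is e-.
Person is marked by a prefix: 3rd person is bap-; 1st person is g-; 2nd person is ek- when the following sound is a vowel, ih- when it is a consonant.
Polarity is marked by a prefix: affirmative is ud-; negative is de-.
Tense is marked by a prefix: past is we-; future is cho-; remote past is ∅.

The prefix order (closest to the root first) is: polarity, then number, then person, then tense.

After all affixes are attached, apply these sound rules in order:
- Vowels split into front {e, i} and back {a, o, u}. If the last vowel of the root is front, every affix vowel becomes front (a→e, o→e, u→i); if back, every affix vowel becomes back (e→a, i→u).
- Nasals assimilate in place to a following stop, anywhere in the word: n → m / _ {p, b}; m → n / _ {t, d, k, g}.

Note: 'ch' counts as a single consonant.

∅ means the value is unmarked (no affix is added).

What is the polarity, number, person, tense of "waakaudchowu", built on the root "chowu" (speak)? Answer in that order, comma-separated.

Segment: we-ek-e-ud-chowu.
polarity: ud- → affirmative.
number: e- → dual.
person: ek/ih- → 2nd person.
tense: we- → past.

affirmative, dual, 2nd person, past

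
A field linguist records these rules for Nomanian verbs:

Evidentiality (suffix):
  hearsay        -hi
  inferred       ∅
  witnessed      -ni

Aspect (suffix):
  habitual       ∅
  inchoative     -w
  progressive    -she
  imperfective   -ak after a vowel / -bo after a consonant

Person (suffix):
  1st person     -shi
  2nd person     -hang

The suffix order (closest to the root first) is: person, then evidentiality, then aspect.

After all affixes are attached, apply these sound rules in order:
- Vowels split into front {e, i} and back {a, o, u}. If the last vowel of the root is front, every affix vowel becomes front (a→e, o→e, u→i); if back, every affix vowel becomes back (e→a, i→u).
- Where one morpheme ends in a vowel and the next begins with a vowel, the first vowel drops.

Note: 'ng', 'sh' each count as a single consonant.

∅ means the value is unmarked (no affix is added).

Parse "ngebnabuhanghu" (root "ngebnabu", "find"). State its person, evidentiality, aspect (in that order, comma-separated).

Segment: ngebnabu-hang-hi.
person: -hang → 2nd person.
evidentiality: -hi → hearsay.
aspect: ∅ → habitual.

2nd person, hearsay, habitual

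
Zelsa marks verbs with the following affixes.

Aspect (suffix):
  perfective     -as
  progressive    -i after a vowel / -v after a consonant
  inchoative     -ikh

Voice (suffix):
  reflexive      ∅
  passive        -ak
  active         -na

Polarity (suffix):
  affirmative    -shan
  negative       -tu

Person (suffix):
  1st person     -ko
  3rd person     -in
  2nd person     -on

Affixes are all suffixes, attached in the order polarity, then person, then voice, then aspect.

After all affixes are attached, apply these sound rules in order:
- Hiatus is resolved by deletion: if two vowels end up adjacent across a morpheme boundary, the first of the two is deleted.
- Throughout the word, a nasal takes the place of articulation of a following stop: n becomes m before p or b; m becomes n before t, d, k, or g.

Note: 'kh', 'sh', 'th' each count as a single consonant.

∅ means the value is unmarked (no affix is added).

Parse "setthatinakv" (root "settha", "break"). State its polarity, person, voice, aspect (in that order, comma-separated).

negative, 3rd person, passive, progressive

Segment: settha-tu-in-ak-v.
polarity: -tu → negative.
person: -in → 3rd person.
voice: -ak → passive.
aspect: -i/v → progressive.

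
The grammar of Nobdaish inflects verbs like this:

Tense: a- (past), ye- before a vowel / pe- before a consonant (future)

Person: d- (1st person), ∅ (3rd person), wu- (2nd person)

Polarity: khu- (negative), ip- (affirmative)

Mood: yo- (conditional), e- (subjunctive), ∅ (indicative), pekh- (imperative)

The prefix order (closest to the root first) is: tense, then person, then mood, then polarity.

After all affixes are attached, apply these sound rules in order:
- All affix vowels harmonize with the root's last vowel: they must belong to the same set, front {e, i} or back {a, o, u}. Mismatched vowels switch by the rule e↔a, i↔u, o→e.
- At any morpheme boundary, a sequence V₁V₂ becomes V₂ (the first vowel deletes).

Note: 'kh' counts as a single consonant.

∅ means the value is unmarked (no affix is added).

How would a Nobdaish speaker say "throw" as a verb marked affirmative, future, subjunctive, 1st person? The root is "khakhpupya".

upadpakhakhpupya

Attach tense future pe- (before consonant 'kh') → pekhakhpupya.
Attach person 1st person d- → dpekhakhpupya.
Attach mood subjunctive e- → edpekhakhpupya.
Attach polarity affirmative ip- → ipedpekhakhpupya.
Apply vowel harmony: ipedpekhakhpupya → upadpakhakhpupya.
Vowel deletion: no change.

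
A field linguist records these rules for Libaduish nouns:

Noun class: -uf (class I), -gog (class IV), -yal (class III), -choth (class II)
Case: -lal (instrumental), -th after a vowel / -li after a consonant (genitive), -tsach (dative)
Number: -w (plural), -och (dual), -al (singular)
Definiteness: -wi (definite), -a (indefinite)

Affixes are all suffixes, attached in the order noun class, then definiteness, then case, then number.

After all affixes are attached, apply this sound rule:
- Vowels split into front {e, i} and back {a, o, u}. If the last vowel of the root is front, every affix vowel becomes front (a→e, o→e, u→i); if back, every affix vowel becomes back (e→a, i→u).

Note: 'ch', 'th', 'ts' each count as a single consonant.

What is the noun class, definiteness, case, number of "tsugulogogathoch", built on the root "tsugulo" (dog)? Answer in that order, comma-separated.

class IV, indefinite, genitive, dual

Segment: tsugulo-gog-a-th-och.
noun class: -gog → class IV.
definiteness: -a → indefinite.
case: -th/li → genitive.
number: -och → dual.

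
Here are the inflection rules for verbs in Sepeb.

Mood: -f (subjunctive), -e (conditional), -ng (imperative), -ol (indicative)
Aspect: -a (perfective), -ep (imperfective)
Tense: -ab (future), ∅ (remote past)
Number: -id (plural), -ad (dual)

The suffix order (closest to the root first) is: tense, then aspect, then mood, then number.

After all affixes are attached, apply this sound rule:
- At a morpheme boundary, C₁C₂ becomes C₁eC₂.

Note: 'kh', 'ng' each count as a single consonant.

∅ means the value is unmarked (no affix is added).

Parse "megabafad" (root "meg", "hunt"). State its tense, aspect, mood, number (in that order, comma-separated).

future, perfective, subjunctive, dual

Segment: meg-ab-a-f-ad.
tense: -ab → future.
aspect: -a → perfective.
mood: -f → subjunctive.
number: -ad → dual.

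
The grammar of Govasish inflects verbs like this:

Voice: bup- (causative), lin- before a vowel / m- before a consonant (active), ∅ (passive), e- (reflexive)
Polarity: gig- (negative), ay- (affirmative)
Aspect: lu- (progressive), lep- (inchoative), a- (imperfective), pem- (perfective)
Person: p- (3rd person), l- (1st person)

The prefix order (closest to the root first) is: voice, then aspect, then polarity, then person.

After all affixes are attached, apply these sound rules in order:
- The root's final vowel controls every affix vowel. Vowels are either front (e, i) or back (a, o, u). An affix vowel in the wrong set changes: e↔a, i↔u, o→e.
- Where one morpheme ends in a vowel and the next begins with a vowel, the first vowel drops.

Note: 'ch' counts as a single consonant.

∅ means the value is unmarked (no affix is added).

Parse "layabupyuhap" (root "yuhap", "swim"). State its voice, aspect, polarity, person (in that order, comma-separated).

causative, imperfective, affirmative, 1st person

Segment: l-ay-a-bup-yuhap.
voice: bup- → causative.
aspect: a- → imperfective.
polarity: ay- → affirmative.
person: l- → 1st person.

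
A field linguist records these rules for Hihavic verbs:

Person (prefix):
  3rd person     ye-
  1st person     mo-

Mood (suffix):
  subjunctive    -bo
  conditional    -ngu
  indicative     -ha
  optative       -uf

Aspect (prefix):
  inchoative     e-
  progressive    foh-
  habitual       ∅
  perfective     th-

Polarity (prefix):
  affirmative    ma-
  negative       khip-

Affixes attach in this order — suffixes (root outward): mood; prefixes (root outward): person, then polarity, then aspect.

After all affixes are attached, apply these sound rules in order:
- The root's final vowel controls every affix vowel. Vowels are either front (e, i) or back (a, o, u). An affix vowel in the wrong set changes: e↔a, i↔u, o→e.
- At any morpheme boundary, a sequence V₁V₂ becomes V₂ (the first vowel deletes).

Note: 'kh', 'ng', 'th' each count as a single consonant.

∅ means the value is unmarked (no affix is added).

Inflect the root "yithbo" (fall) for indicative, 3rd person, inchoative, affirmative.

Attach person 3rd person ye- → yeyithbo.
Attach polarity affirmative ma- → mayeyithbo.
Attach mood indicative -ha → mayeyithboha.
Attach aspect inchoative e- → emayeyithboha.
Apply vowel harmony: emayeyithboha → amayayithboha.
Vowel deletion: no change.

amayayithboha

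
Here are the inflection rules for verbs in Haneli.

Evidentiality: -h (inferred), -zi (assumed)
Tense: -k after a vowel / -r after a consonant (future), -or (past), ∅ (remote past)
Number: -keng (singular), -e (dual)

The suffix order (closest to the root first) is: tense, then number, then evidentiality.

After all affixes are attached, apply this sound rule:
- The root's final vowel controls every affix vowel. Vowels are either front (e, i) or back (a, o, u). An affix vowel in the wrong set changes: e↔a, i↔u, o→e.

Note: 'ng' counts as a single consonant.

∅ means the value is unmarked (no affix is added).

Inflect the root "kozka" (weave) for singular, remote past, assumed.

kozkakangzu

tense = remote past: zero marking, form stays kozka.
Attach number singular -keng → kozkakeng.
Attach evidentiality assumed -zi → kozkakengzi.
Apply vowel harmony: kozkakengzi → kozkakangzu.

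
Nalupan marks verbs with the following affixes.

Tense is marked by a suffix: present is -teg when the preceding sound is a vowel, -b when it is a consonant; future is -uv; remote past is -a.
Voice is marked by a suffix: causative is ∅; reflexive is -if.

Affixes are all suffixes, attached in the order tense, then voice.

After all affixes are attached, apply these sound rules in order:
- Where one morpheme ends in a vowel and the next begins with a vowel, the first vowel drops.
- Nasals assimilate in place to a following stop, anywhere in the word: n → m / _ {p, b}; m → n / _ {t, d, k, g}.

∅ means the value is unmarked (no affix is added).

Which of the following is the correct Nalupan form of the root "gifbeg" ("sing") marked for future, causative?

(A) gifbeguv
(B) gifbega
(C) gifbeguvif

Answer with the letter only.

A

Attach tense future -uv → gifbeguv.
voice = causative: zero marking, form stays gifbeguv.
Vowel deletion: no change.
Nasal assimilation: no change.
So the correct form is gifbeguv, option (A).
(C) gifbeguvif is wrong: it uses reflexive instead of causative for voice.
(B) gifbega is wrong: it uses remote past instead of future for tense.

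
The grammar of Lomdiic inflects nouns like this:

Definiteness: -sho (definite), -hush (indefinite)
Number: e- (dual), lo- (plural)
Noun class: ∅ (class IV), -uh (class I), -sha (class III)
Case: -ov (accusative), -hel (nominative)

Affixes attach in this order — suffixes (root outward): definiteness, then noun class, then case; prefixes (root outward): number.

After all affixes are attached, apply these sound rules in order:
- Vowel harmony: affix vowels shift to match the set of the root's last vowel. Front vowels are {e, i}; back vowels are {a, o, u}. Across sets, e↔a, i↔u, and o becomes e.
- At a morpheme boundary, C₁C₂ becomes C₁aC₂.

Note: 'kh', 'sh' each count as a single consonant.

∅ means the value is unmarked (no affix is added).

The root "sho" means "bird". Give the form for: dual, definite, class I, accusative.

Attach definiteness definite -sho → shosho.
Attach noun class class I -uh → shoshouh.
Attach number dual e- → eshoshouh.
Attach case accusative -ov → eshoshouhov.
Apply vowel harmony: eshoshouhov → ashoshouhov.
Epenthesis: no change.

ashoshouhov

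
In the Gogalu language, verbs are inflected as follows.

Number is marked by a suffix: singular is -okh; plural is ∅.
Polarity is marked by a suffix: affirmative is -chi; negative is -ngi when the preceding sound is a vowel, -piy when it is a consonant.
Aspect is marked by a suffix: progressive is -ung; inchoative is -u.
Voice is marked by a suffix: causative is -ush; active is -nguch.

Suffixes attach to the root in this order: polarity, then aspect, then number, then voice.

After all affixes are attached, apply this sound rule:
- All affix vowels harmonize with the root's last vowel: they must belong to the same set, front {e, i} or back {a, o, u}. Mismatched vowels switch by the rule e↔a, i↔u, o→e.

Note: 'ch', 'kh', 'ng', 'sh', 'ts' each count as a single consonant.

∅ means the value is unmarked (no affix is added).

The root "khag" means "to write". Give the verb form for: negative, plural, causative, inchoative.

Attach polarity negative -piy (after consonant 'g') → khagpiy.
Attach aspect inchoative -u → khagpiyu.
number = plural: zero marking, form stays khagpiyu.
Attach voice causative -ush → khagpiyuush.
Apply vowel harmony: khagpiyuush → khagpuyuush.

khagpuyuush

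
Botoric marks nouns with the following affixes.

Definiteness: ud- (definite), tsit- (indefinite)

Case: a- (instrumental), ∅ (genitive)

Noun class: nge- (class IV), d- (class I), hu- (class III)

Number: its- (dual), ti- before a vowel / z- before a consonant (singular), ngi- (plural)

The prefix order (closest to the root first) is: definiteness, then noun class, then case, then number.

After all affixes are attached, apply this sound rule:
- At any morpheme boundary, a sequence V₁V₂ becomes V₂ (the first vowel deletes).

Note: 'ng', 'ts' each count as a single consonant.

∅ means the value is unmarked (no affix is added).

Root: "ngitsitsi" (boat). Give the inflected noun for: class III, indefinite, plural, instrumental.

Attach definiteness indefinite tsit- → tsitngitsitsi.
Attach noun class class III hu- → hutsitngitsitsi.
Attach case instrumental a- → ahutsitngitsitsi.
Attach number plural ngi- → ngiahutsitngitsitsi.
Apply vowel deletion: ngiahutsitngitsitsi → ngahutsitngitsitsi.

ngahutsitngitsitsi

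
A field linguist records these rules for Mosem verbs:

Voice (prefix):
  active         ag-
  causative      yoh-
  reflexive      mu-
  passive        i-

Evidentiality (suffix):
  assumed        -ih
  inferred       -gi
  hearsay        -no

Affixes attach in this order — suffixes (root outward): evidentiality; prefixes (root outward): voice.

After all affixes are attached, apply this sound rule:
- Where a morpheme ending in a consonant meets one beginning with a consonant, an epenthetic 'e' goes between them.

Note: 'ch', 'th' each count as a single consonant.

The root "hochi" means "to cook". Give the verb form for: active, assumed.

agehochiih

Attach voice active ag- → aghochi.
Attach evidentiality assumed -ih → aghochiih.
Apply epenthesis: aghochiih → agehochiih.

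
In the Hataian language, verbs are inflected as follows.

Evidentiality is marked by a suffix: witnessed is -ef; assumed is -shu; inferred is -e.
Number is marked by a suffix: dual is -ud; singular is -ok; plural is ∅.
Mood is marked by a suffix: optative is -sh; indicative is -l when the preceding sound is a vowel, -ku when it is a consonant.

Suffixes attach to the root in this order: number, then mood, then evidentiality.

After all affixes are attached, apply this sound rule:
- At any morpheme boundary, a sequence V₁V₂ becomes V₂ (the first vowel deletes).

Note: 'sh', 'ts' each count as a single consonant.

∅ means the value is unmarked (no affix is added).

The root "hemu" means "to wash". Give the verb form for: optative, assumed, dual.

Attach number dual -ud → hemuud.
Attach mood optative -sh → hemuudsh.
Attach evidentiality assumed -shu → hemuudshshu.
Apply vowel deletion: hemuudshshu → hemudshshu.

hemudshshu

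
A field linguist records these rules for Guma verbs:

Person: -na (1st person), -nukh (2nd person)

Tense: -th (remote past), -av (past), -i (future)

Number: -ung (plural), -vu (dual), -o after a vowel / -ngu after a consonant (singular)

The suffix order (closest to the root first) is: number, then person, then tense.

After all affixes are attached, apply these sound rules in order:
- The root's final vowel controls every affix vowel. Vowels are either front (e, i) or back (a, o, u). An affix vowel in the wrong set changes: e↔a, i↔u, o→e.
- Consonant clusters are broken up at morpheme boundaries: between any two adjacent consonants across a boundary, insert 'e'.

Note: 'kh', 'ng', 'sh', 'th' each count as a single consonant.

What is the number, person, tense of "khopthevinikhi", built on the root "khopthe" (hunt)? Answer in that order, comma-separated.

Segment: khopthe-vu-nukh-i.
number: -vu → dual.
person: -nukh → 2nd person.
tense: -i → future.

dual, 2nd person, future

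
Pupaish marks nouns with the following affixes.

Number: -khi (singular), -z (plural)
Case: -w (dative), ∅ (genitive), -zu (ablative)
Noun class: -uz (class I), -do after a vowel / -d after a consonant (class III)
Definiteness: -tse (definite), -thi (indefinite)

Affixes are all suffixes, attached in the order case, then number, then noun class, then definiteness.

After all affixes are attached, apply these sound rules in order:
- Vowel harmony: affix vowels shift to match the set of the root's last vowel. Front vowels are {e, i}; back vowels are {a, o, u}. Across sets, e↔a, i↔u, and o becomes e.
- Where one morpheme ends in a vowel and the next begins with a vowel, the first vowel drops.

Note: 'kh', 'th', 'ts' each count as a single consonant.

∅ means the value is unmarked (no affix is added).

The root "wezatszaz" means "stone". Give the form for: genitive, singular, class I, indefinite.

wezatszazkhuzthu

case = genitive: zero marking, form stays wezatszaz.
Attach number singular -khi → wezatszazkhi.
Attach noun class class I -uz → wezatszazkhiuz.
Attach definiteness indefinite -thi → wezatszazkhiuzthi.
Apply vowel harmony: wezatszazkhiuzthi → wezatszazkhuuzthu.
Apply vowel deletion: wezatszazkhuuzthu → wezatszazkhuzthu.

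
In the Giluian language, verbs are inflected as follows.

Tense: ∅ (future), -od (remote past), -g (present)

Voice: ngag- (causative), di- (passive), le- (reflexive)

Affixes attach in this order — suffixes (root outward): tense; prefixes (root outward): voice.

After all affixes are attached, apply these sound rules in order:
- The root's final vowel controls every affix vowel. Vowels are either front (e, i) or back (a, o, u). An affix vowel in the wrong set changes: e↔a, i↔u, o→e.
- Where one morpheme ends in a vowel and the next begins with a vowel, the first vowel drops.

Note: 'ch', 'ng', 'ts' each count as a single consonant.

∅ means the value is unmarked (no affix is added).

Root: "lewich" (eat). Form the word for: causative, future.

ngeglewich

Attach voice causative ngag- → ngaglewich.
tense = future: zero marking, form stays ngaglewich.
Apply vowel harmony: ngaglewich → ngeglewich.
Vowel deletion: no change.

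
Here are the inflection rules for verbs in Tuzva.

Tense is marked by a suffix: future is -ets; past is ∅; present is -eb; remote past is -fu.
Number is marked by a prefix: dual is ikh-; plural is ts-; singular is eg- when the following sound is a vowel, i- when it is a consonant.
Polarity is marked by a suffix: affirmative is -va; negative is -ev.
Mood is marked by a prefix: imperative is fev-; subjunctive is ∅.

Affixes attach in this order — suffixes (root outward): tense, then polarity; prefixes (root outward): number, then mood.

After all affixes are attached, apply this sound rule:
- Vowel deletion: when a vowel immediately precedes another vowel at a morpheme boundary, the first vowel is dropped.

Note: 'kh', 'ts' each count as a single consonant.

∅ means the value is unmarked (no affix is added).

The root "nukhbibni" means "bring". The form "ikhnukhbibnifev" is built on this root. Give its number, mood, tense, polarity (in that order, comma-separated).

Segment: ikh-nukhbibni-fu-ev.
number: ikh- → dual.
mood: ∅ → subjunctive.
tense: -fu → remote past.
polarity: -ev → negative.

dual, subjunctive, remote past, negative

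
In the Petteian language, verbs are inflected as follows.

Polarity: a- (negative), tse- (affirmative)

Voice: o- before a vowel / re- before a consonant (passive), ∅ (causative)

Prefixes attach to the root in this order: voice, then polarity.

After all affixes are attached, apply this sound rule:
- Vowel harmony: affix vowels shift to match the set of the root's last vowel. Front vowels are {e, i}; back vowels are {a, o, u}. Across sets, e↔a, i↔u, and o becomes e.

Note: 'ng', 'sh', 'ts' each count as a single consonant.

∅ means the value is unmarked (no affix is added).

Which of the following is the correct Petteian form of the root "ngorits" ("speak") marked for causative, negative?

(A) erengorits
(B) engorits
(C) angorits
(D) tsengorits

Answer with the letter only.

B

voice = causative: zero marking, form stays ngorits.
Attach polarity negative a- → angorits.
Apply vowel harmony: angorits → engorits.
So the correct form is engorits, option (B).
(D) tsengorits is wrong: it uses affirmative instead of negative for polarity.
(C) angorits is wrong: it fails to apply the sound rule(s).
(A) erengorits is wrong: it uses passive instead of causative for voice.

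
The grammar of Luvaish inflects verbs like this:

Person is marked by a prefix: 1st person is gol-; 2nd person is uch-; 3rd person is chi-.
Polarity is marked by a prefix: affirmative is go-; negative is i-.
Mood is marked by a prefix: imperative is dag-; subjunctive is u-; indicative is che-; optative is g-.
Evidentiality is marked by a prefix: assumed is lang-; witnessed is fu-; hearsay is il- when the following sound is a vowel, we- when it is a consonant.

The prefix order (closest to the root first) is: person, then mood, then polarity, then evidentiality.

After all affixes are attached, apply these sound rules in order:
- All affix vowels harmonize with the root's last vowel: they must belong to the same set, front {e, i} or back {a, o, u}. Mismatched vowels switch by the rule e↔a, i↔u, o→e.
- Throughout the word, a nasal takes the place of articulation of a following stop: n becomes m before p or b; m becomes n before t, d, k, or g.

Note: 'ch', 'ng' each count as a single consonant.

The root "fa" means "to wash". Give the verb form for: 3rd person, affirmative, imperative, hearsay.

Attach person 3rd person chi- → chifa.
Attach mood imperative dag- → dagchifa.
Attach polarity affirmative go- → godagchifa.
Attach evidentiality hearsay we- (before consonant 'g') → wegodagchifa.
Apply vowel harmony: wegodagchifa → wagodagchufa.
Nasal assimilation: no change.

wagodagchufa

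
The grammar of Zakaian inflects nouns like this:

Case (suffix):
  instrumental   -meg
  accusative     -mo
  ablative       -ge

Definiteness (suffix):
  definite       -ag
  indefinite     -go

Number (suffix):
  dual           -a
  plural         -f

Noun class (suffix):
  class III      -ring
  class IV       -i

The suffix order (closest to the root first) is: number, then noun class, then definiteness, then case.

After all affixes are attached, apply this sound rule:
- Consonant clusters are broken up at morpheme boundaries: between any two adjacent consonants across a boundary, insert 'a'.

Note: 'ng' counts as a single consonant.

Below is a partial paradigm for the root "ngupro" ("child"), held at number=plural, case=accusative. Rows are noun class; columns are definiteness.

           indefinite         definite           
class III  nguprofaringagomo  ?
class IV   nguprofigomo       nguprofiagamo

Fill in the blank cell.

Attach number plural -f → nguprof.
Attach noun class class III -ring → nguprofring.
Attach definiteness definite -ag → nguprofringag.
Attach case accusative -mo → nguprofringagmo.
Apply epenthesis: nguprofringagmo → nguprofaringagamo.

nguprofaringagamo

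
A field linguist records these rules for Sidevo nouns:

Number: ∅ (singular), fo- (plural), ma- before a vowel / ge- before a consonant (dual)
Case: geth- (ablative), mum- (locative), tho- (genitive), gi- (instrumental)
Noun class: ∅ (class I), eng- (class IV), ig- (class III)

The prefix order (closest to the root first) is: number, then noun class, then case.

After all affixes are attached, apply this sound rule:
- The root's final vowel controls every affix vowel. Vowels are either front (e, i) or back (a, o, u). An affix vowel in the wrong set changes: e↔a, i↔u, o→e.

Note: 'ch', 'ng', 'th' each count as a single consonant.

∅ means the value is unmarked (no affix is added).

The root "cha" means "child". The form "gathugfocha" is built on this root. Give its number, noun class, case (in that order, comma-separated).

plural, class III, ablative

Segment: geth-ig-fo-cha.
number: fo- → plural.
noun class: ig- → class III.
case: geth- → ablative.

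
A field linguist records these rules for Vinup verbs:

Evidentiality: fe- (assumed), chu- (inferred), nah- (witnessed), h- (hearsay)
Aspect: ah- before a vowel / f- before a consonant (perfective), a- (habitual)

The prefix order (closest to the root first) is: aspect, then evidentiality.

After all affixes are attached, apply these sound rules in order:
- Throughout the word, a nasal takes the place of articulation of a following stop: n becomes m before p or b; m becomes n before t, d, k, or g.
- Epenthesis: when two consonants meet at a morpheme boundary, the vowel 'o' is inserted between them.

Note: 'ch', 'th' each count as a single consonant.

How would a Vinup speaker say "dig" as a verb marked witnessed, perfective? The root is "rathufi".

Attach aspect perfective f- (before consonant 'r') → frathufi.
Attach evidentiality witnessed nah- → nahfrathufi.
Nasal assimilation: no change.
Apply epenthesis: nahfrathufi → nahoforathufi.

nahoforathufi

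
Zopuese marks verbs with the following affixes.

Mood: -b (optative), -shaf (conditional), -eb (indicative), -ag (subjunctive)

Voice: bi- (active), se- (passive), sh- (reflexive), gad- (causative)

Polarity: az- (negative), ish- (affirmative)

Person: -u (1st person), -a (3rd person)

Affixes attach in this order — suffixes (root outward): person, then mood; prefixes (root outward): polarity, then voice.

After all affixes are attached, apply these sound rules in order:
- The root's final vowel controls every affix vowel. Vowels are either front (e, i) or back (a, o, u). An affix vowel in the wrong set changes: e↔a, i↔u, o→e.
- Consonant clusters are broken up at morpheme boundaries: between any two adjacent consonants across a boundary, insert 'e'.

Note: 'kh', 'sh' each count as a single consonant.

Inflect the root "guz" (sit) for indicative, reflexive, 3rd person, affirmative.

shusheguzaab

Attach person 3rd person -a → guza.
Attach mood indicative -eb → guzaeb.
Attach polarity affirmative ish- → ishguzaeb.
Attach voice reflexive sh- → shishguzaeb.
Apply vowel harmony: shishguzaeb → shushguzaab.
Apply epenthesis: shushguzaab → shusheguzaab.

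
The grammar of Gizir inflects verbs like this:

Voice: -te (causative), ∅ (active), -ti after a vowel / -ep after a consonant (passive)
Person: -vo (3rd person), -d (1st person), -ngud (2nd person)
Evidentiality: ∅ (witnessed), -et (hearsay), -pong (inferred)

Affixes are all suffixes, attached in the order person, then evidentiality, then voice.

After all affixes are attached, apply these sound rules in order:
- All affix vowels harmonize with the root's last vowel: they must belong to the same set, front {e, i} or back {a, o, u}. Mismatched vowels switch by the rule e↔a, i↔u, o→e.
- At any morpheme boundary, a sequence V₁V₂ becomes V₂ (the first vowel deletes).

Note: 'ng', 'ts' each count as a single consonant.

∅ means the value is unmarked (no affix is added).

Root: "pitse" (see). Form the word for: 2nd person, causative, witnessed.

pitsengidte

Attach person 2nd person -ngud → pitsengud.
evidentiality = witnessed: zero marking, form stays pitsengud.
Attach voice causative -te → pitsengudte.
Apply vowel harmony: pitsengudte → pitsengidte.
Vowel deletion: no change.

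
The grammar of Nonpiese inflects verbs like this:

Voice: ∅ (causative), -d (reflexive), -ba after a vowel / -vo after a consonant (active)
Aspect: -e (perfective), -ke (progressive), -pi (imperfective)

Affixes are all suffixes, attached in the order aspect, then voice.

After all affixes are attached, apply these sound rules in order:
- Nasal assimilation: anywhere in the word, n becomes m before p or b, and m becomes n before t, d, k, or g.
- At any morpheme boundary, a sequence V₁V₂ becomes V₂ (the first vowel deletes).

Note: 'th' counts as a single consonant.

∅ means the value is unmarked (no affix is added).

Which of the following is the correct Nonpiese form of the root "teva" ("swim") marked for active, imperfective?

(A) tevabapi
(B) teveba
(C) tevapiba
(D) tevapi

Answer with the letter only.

Attach aspect imperfective -pi → tevapi.
Attach voice active -ba (after vowel 'i') → tevapiba.
Nasal assimilation: no change.
Vowel deletion: no change.
So the correct form is tevapiba, option (C).
(B) teveba is wrong: it uses perfective instead of imperfective for aspect.
(D) tevapi is wrong: it uses causative instead of active for voice.
(A) tevabapi is wrong: it has the affixes in the wrong order.

C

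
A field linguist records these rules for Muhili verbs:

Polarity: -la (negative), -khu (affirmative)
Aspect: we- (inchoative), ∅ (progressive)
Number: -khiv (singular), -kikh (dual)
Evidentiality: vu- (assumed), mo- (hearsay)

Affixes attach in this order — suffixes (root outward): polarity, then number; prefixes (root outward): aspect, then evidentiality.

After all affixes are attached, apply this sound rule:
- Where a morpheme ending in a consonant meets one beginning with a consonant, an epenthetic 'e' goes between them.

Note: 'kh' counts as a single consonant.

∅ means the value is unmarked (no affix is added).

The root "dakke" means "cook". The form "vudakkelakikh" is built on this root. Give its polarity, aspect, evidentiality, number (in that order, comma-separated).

negative, progressive, assumed, dual

Segment: vu-dakke-la-kikh.
polarity: -la → negative.
aspect: ∅ → progressive.
evidentiality: vu- → assumed.
number: -kikh → dual.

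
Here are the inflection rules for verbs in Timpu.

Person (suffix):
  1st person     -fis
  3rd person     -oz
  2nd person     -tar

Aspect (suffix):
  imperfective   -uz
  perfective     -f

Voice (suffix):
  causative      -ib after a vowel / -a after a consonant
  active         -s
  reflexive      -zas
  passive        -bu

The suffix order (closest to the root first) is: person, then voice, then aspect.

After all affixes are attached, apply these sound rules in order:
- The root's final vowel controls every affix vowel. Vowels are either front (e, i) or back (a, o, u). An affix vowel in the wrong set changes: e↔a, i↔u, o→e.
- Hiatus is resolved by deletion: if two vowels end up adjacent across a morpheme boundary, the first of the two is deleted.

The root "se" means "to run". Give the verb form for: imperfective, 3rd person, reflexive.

sezzesiz

Attach person 3rd person -oz → seoz.
Attach voice reflexive -zas → seozzas.
Attach aspect imperfective -uz → seozzasuz.
Apply vowel harmony: seozzasuz → seezzesiz.
Apply vowel deletion: seezzesiz → sezzesiz.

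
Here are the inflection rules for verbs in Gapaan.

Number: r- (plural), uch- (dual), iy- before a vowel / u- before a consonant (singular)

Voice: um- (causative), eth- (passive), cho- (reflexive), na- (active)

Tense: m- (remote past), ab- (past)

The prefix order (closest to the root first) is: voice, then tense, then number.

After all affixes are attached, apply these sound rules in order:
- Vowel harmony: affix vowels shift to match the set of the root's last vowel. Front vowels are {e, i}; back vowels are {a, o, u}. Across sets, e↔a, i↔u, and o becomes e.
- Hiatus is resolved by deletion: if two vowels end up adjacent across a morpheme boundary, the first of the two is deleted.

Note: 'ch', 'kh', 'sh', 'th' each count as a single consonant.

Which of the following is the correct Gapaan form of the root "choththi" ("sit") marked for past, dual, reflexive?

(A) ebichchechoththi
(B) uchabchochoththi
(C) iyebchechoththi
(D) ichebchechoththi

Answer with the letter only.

Attach voice reflexive cho- → chochoththi.
Attach tense past ab- → abchochoththi.
Attach number dual uch- → uchabchochoththi.
Apply vowel harmony: uchabchochoththi → ichebchechoththi.
Vowel deletion: no change.
So the correct form is ichebchechoththi, option (D).
(B) uchabchochoththi is wrong: it fails to apply the sound rule(s).
(A) ebichchechoththi is wrong: it has the affixes in the wrong order.
(C) iyebchechoththi is wrong: it uses singular instead of dual for number.

D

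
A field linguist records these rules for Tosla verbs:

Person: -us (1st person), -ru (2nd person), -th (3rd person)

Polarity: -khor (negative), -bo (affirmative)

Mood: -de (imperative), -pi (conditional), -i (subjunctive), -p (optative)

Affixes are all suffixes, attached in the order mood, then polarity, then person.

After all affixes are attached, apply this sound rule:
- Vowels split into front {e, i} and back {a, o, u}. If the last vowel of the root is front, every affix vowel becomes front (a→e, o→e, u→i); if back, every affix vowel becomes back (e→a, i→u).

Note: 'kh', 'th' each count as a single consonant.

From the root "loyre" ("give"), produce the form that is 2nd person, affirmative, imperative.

Attach mood imperative -de → loyrede.
Attach polarity affirmative -bo → loyredebo.
Attach person 2nd person -ru → loyredeboru.
Apply vowel harmony: loyredeboru → loyredeberi.

loyredeberi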